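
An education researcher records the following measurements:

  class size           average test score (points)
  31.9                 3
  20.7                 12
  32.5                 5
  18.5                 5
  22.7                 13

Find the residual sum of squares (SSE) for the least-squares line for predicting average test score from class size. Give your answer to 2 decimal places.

57.76

n = 5, Σx = 126.3, Σy = 38, Σxy = 894.2, Σx² = 3359.89, Σy² = 372
Sxx = Σx² − (Σx)²/n = 3359.89 − 3190.338 = 169.552
Sxy = Σxy − (Σx)(Σy)/n = 894.2 − 959.88 = -65.68
Syy = Σy² − (Σy)²/n = 372 − 288.8 = 83.2
b = Sxy/Sxx = -65.68/169.552 = -0.387374
SSE = Syy − b·Sxy = 83.2 − (-0.387374)·(-65.68) = 57.757290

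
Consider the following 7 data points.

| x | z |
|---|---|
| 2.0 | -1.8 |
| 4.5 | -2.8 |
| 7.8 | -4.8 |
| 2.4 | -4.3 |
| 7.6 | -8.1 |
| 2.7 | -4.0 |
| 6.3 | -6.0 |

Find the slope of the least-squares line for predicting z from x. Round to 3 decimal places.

n = 7, Σx = 33.3, Σy = -31.8, Σxy = -174.12, Σx² = 195.59
Sxx = Σx² − (Σx)²/n = 195.59 − 158.412857 = 37.177143
Sxy = Σxy − (Σx)(Σy)/n = -174.12 − (-151.277143) = -22.842857
b = Sxy/Sxx = -22.842857/37.177143 = -0.614433

-0.614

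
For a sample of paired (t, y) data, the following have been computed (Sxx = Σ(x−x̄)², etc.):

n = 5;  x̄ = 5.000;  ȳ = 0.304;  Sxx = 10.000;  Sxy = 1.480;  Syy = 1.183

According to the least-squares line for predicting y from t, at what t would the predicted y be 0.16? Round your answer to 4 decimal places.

b = Sxy/Sxx = 1.48/10 = 0.148
a = ȳ − b·x̄ = 0.304 − 0.148·5 = -0.436
Set a + b·x = 0.16: x = (0.16 − (-0.436)) / 0.148 = 4.027027

4.0270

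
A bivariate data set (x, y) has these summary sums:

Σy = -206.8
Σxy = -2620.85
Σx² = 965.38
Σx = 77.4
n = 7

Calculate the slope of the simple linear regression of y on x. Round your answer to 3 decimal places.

-3.051

Sxx = Σx² − (Σx)²/n = 965.38 − 855.822857 = 109.557143
Sxy = Σxy − (Σx)(Σy)/n = -2620.85 − (-2286.617143) = -334.232857
b = Sxy/Sxx = -334.232857/109.557143 = -3.050763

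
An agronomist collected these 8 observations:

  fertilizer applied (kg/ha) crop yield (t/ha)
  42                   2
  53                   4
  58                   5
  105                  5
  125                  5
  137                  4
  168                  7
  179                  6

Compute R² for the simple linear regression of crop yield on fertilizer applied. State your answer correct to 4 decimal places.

0.5672

n = 8, Σx = 867, Σy = 38, Σxy = 4534, Σx² = 113621, Σy² = 196
Sxx = Σx² − (Σx)²/n = 113621 − 93961.125 = 19659.875
Sxy = Σxy − (Σx)(Σy)/n = 4534 − 4118.25 = 415.75
Syy = Σy² − (Σy)²/n = 196 − 180.5 = 15.5
R² = Sxy²/(Sxx·Syy) = (415.75)²/(19659.875·15.5) = 0.567221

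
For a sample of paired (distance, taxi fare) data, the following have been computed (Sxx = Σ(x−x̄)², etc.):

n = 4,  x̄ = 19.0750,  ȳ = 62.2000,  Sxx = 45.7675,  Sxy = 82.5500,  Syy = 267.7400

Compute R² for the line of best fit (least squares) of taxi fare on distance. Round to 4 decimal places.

0.5561

R² = Sxy²/(Sxx·Syy) = (82.55)²/(45.7675·267.74) = 0.556114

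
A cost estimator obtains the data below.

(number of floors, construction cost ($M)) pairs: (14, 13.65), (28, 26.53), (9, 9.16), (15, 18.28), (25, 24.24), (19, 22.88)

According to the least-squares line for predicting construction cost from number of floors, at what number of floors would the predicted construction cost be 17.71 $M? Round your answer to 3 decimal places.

n = 6, Σx = 110, Σy = 114.74, Σxy = 2331.3, Σx² = 2272
Sxx = Σx² − (Σx)²/n = 2272 − 2016.666667 = 255.333333
Sxy = Σxy − (Σx)(Σy)/n = 2331.3 − 2103.566667 = 227.733333
b = Sxy/Sxx = 227.733333/255.333333 = 0.891906
a = ȳ − b·x̄ = 19.123333 − 0.891906·18.333333 = 2.771723
Set a + b·x = 17.71: x = (17.71 − 2.771723) / 0.891906 = 16.748712

16.749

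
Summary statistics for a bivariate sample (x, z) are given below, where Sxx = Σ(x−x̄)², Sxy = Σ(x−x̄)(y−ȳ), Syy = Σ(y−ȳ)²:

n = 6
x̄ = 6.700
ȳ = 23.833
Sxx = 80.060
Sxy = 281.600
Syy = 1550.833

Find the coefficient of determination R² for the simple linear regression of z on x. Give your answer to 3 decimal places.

0.639

R² = Sxy²/(Sxx·Syy) = (281.6)²/(80.06·1550.833) = 0.638682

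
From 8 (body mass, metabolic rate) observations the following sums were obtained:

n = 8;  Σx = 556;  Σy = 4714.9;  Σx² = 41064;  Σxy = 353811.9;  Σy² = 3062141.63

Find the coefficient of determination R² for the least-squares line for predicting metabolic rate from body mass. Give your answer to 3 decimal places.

Sxx = Σx² − (Σx)²/n = 41064 − 38642 = 2422
Sxy = Σxy − (Σx)(Σy)/n = 353811.9 − 327685.55 = 26126.35
Syy = Σy² − (Σy)²/n = 3062141.63 − 2778785.25125 = 283356.37875
R² = Sxy²/(Sxx·Syy) = (26126.35)²/(2422·283356.37875) = 0.994604

0.995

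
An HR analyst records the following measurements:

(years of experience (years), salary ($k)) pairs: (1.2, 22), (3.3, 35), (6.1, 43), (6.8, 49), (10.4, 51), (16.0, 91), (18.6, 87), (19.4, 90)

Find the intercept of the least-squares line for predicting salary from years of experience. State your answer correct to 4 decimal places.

19.9864

n = 8, Σx = 81.8, Σy = 468, Σxy = 6088, Σx² = 1182.26
Sxx = Σx² − (Σx)²/n = 1182.26 − 836.405 = 345.855
Sxy = Σxy − (Σx)(Σy)/n = 6088 − 4785.3 = 1302.7
b = Sxy/Sxx = 1302.7/345.855 = 3.766607
a = ȳ − b·x̄ = 58.5 − 3.766607·10.225 = 19.986439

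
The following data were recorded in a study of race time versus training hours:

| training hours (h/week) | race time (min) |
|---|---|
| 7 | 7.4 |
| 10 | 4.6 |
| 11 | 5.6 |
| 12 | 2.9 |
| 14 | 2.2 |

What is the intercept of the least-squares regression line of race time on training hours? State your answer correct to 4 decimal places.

12.6642

n = 5, Σx = 54, Σy = 22.7, Σxy = 225, Σx² = 610
Sxx = Σx² − (Σx)²/n = 610 − 583.2 = 26.8
Sxy = Σxy − (Σx)(Σy)/n = 225 − 245.16 = -20.16
b = Sxy/Sxx = -20.16/26.8 = -0.752239
a = ȳ − b·x̄ = 4.54 − (-0.752239)·10.8 = 12.664179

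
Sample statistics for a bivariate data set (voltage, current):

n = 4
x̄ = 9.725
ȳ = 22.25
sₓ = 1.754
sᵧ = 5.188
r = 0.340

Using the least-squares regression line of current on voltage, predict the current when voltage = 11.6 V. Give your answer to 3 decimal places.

24.136

b = r · sᵧ/sₓ = 0.34 · 5.188/1.754 = 1.005656
a = ȳ − b·x̄ = 22.25 − 1.005656·9.725 = 12.469999
ŷ(11.6) = a + b·11.6 = 12.469999 + 1.005656·11.6 = 24.135604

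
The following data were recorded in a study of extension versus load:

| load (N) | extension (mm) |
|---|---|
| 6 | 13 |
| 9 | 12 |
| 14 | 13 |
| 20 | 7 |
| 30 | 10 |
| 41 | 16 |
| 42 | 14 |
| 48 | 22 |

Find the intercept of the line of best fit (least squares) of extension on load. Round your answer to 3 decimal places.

n = 8, Σx = 210, Σy = 107, Σxy = 3108, Σx² = 7362
Sxx = Σx² − (Σx)²/n = 7362 − 5512.5 = 1849.5
Sxy = Σxy − (Σx)(Σy)/n = 3108 − 2808.75 = 299.25
b = Sxy/Sxx = 299.25/1849.5 = 0.161800
a = ȳ − b·x̄ = 13.375 − 0.161800·26.25 = 9.127737

9.128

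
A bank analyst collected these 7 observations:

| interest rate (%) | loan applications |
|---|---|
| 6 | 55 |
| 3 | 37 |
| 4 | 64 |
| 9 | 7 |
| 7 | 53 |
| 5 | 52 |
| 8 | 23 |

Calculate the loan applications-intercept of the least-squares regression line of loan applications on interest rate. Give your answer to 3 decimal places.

78.214

n = 7, Σx = 42, Σy = 291, Σxy = 1575, Σx² = 280
Sxx = Σx² − (Σx)²/n = 280 − 252 = 28
Sxy = Σxy − (Σx)(Σy)/n = 1575 − 1746 = -171
b = Sxy/Sxx = -171/28 = -6.107143
a = ȳ − b·x̄ = 41.571429 − (-6.107143)·6 = 78.214286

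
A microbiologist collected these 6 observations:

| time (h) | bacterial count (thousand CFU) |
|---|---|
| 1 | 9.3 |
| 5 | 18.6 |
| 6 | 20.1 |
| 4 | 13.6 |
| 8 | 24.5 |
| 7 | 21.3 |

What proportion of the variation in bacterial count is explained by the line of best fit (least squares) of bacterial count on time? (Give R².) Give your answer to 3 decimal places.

n = 6, Σx = 31, Σy = 107.4, Σxy = 622.4, Σx² = 191, Σy² = 2075.36
Sxx = Σx² − (Σx)²/n = 191 − 160.166667 = 30.833333
Sxy = Σxy − (Σx)(Σy)/n = 622.4 − 554.9 = 67.5
Syy = Σy² − (Σy)²/n = 2075.36 − 1922.46 = 152.9
R² = Sxy²/(Sxx·Syy) = (67.5)²/(30.833333·152.9) = 0.966450

0.966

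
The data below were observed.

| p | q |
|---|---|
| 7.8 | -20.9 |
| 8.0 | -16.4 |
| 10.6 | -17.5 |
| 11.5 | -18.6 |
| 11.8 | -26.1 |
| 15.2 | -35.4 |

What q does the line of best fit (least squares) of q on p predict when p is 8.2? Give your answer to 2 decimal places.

-16.90

n = 6, Σx = 64.9, Σy = -134.9, Σxy = -1539.68, Σx² = 739.73
Sxx = Σx² − (Σx)²/n = 739.73 − 702.001667 = 37.728333
Sxy = Σxy − (Σx)(Σy)/n = -1539.68 − (-1459.168333) = -80.511667
b = Sxy/Sxx = -80.511667/37.728333 = -2.133984
a = ȳ − b·x̄ = -22.483333 − (-2.133984)·10.816667 = 0.599262
ŷ(8.2) = a + b·8.2 = 0.599262 + (-2.133984)·8.2 = -16.899408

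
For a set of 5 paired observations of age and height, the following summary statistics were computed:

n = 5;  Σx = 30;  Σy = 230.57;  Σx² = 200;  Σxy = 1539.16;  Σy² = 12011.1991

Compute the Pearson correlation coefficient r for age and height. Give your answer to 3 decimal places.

0.938

Sxx = Σx² − (Σx)²/n = 200 − 180 = 20
Sxy = Σxy − (Σx)(Σy)/n = 1539.16 − 1383.42 = 155.74
Syy = Σy² − (Σy)²/n = 12011.1991 − 10632.50498 = 1378.69412
r = Sxy/√(Sxx·Syy) = 155.74/√(27573.8824) = 155.74/166.053854 = 0.937889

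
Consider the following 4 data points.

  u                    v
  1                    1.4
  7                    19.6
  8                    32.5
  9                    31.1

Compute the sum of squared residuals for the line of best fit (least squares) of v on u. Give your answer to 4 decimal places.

n = 4, Σx = 25, Σy = 84.6, Σxy = 678.5, Σx² = 195, Σy² = 2409.58
Sxx = Σx² − (Σx)²/n = 195 − 156.25 = 38.75
Sxy = Σxy − (Σx)(Σy)/n = 678.5 − 528.75 = 149.75
Syy = Σy² − (Σy)²/n = 2409.58 − 1789.29 = 620.29
b = Sxy/Sxx = 149.75/38.75 = 3.864516
SSE = Syy − b·Sxy = 620.29 − 3.864516·149.75 = 41.578710

41.5787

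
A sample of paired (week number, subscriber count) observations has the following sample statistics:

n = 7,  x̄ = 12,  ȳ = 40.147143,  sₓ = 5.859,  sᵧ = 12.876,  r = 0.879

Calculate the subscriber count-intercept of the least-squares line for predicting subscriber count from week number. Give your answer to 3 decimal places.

b = r · sᵧ/sₓ = 0.879 · 12.876/5.859 = 1.931730
a = ȳ − b·x̄ = 40.147143 − 1.931730·12 = 16.966387

16.966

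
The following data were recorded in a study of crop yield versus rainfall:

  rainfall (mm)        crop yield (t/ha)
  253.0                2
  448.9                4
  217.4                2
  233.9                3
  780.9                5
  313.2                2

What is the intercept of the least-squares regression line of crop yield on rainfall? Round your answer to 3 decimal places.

n = 6, Σx = 2247.3, Σy = 18, Σxy = 7969, Σx² = 1075391.23
Sxx = Σx² − (Σx)²/n = 1075391.23 − 841726.215 = 233665.015
Sxy = Σxy − (Σx)(Σy)/n = 7969 − 6741.9 = 1227.1
b = Sxy/Sxx = 1227.1/233665.015 = 0.005252
a = ȳ − b·x̄ = 3 − 0.005252·374.55 = 1.033038

1.033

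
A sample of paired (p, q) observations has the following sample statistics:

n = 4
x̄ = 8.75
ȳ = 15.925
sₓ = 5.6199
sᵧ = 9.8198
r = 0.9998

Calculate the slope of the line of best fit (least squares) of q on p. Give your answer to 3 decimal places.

1.747

b = r · sᵧ/sₓ = 0.9998 · 9.8198/5.6199 = 1.746977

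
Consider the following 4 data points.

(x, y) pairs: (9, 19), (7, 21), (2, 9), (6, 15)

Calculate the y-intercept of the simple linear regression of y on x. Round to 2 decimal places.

6.31

n = 4, Σx = 24, Σy = 64, Σxy = 426, Σx² = 170
Sxx = Σx² − (Σx)²/n = 170 − 144 = 26
Sxy = Σxy − (Σx)(Σy)/n = 426 − 384 = 42
b = Sxy/Sxx = 42/26 = 1.615385
a = ȳ − b·x̄ = 16 − 1.615385·6 = 6.307692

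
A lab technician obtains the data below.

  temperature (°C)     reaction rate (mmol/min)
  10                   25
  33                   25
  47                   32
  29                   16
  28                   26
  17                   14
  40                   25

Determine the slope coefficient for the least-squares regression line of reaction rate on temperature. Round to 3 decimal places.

n = 7, Σx = 204, Σy = 163, Σxy = 5009, Σx² = 6912
Sxx = Σx² − (Σx)²/n = 6912 − 5945.142857 = 966.857143
Sxy = Σxy − (Σx)(Σy)/n = 5009 − 4750.285714 = 258.714286
b = Sxy/Sxx = 258.714286/966.857143 = 0.267583

0.268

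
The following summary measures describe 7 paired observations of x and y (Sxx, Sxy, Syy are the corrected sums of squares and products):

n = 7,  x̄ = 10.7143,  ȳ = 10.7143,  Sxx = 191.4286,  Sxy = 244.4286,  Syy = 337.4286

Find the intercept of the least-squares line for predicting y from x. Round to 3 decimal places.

-2.966

b = Sxy/Sxx = 244.4286/191.4286 = 1.276866
a = ȳ − b·x̄ = 10.7143 − 1.276866·10.7143 = -2.966421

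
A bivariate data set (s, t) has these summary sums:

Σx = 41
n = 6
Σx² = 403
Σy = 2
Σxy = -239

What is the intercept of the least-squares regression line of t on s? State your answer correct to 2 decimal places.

14.39

Sxx = Σx² − (Σx)²/n = 403 − 280.166667 = 122.833333
Sxy = Σxy − (Σx)(Σy)/n = -239 − 13.666667 = -252.666667
b = Sxy/Sxx = -252.666667/122.833333 = -2.056988
a = ȳ − b·x̄ = 0.333333 − (-2.056988)·6.833333 = 14.389417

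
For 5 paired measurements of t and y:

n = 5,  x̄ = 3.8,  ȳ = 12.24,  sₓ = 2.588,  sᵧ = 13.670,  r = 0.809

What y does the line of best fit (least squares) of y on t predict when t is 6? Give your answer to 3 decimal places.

21.641

b = r · sᵧ/sₓ = 0.809 · 13.67/2.588 = 4.273196
a = ȳ − b·x̄ = 12.24 − 4.273196·3.8 = -3.998143
ŷ(6) = a + b·6 = -3.998143 + 4.273196·6 = 21.641030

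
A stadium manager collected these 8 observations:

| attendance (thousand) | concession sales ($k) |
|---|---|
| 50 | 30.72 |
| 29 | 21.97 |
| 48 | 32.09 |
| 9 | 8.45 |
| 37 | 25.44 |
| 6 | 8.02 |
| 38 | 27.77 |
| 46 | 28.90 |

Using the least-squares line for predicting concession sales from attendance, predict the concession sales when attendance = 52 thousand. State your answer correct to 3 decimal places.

n = 8, Σx = 263, Σy = 183.36, Σxy = 7163.56, Σx² = 10691
Sxx = Σx² − (Σx)²/n = 10691 − 8646.125 = 2044.875
Sxy = Σxy − (Σx)(Σy)/n = 7163.56 − 6027.96 = 1135.6
b = Sxy/Sxx = 1135.6/2044.875 = 0.555340
a = ȳ − b·x̄ = 22.92 − 0.555340·32.875 = 4.663212
ŷ(52) = a + b·52 = 4.663212 + 0.555340·52 = 33.540869

33.541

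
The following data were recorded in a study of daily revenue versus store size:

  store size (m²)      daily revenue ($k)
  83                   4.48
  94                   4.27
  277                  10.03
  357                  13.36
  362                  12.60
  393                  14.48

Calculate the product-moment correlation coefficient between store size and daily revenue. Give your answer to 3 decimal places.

0.996

n = 6, Σx = 1566, Σy = 59.22, Σxy = 18572.89, Σx² = 505396, Σy² = 685.8242
Sxx = Σx² − (Σx)²/n = 505396 − 408726 = 96670
Sxy = Σxy − (Σx)(Σy)/n = 18572.89 − 15456.42 = 3116.47
Syy = Σy² − (Σy)²/n = 685.8242 − 584.5014 = 101.3228
r = Sxy/√(Sxx·Syy) = 3116.47/√(9794875.076) = 3116.47/3129.676513 = 0.995780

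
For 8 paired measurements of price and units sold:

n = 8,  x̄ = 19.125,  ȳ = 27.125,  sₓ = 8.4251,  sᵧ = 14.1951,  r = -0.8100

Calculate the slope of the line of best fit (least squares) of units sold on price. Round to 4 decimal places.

-1.3647

b = r · sᵧ/sₓ = -0.81 · 14.1951/8.4251 = -1.364735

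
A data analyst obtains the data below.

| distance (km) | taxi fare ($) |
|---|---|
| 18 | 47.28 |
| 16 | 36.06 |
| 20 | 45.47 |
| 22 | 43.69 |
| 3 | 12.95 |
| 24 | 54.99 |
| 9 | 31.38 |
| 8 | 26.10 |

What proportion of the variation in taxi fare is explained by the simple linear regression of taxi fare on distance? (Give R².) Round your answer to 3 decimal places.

n = 8, Σx = 120, Σy = 297.92, Σxy = 5148.41, Σx² = 2194, Σy² = 12369.576
Sxx = Σx² − (Σx)²/n = 2194 − 1800 = 394
Sxy = Σxy − (Σx)(Σy)/n = 5148.41 − 4468.8 = 679.61
Syy = Σy² − (Σy)²/n = 12369.576 − 11094.5408 = 1275.0352
R² = Sxy²/(Sxx·Syy) = (679.61)²/(394·1275.0352) = 0.919393

0.919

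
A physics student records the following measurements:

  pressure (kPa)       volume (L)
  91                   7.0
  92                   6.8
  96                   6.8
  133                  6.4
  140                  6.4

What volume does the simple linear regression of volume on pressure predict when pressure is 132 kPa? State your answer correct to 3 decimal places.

6.448

n = 5, Σx = 552, Σy = 33.4, Σxy = 3662.6, Σx² = 63250
Sxx = Σx² − (Σx)²/n = 63250 − 60940.8 = 2309.2
Sxy = Σxy − (Σx)(Σy)/n = 3662.6 − 3687.36 = -24.76
b = Sxy/Sxx = -24.76/2309.2 = -0.010722
a = ȳ − b·x̄ = 6.68 − (-0.010722)·110.4 = 7.863745
ŷ(132) = a + b·132 = 7.863745 + (-0.010722)·132 = 6.448398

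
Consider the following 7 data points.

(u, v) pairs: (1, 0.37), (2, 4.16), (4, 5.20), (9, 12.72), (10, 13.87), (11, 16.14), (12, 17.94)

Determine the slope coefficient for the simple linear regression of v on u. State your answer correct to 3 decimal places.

n = 7, Σx = 49, Σy = 70.4, Σxy = 675.49, Σx² = 467
Sxx = Σx² − (Σx)²/n = 467 − 343 = 124
Sxy = Σxy − (Σx)(Σy)/n = 675.49 − 492.8 = 182.69
b = Sxy/Sxx = 182.69/124 = 1.473306

1.473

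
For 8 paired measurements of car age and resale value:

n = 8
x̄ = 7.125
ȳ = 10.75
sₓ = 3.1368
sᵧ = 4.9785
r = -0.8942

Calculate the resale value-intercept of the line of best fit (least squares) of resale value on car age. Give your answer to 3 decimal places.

b = r · sᵧ/sₓ = -0.8942 · 4.9785/3.1368 = -1.419209
a = ȳ − b·x̄ = 10.75 − (-1.419209)·7.125 = 20.861864

20.862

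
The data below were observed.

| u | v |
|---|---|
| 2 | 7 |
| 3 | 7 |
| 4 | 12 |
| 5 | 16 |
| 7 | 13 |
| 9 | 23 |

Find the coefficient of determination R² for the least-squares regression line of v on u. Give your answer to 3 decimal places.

0.815

n = 6, Σx = 30, Σy = 78, Σxy = 461, Σx² = 184, Σy² = 1196
Sxx = Σx² − (Σx)²/n = 184 − 150 = 34
Sxy = Σxy − (Σx)(Σy)/n = 461 − 390 = 71
Syy = Σy² − (Σy)²/n = 1196 − 1014 = 182
R² = Sxy²/(Sxx·Syy) = (71)²/(34·182) = 0.814641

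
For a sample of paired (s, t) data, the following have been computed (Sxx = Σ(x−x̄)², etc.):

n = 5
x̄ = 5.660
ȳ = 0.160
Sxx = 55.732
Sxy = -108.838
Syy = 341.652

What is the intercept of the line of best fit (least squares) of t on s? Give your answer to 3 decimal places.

b = Sxy/Sxx = -108.838/55.732 = -1.952882
a = ȳ − b·x̄ = 0.16 − (-1.952882)·5.66 = 11.213310

11.213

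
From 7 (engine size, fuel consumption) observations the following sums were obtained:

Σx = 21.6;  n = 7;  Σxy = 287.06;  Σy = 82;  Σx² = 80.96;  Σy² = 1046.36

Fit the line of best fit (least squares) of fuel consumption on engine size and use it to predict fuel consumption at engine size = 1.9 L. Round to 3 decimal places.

Sxx = Σx² − (Σx)²/n = 80.96 − 66.651429 = 14.308571
Sxy = Σxy − (Σx)(Σy)/n = 287.06 − 253.028571 = 34.031429
b = Sxy/Sxx = 34.031429/14.308571 = 2.378395
a = ȳ − b·x̄ = 11.714286 − 2.378395·3.085714 = 4.375240
ŷ(1.9) = a + b·1.9 = 4.375240 + 2.378395·1.9 = 8.894189

8.894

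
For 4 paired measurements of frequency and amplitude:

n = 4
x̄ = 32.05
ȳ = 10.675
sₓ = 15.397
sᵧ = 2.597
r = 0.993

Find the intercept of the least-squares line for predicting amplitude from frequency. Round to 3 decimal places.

b = r · sᵧ/sₓ = 0.993 · 2.597/15.397 = 0.167489
a = ȳ − b·x̄ = 10.675 − 0.167489·32.05 = 5.306992

5.307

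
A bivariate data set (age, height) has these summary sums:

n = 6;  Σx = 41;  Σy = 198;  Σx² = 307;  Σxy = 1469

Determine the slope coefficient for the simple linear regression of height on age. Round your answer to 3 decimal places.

4.323

Sxx = Σx² − (Σx)²/n = 307 − 280.166667 = 26.833333
Sxy = Σxy − (Σx)(Σy)/n = 1469 − 1353 = 116
b = Sxy/Sxx = 116/26.833333 = 4.322981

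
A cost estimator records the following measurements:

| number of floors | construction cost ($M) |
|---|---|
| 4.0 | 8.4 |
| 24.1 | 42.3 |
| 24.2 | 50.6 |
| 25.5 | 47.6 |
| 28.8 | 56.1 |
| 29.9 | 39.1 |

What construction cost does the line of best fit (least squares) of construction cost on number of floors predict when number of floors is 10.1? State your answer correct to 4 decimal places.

20.3983

n = 6, Σx = 136.5, Σy = 244.1, Σxy = 6276.12, Σx² = 3556.15
Sxx = Σx² − (Σx)²/n = 3556.15 − 3105.375 = 450.775
Sxy = Σxy − (Σx)(Σy)/n = 6276.12 − 5553.275 = 722.845
b = Sxy/Sxx = 722.845/450.775 = 1.603561
a = ȳ − b·x̄ = 40.683333 − 1.603561·22.75 = 4.202331
ŷ(10.1) = a + b·10.1 = 4.202331 + 1.603561·10.1 = 20.398293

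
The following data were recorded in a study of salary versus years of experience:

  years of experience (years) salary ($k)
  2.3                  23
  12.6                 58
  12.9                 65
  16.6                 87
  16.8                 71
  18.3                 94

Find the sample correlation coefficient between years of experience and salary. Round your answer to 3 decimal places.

n = 6, Σx = 79.5, Σy = 398, Σxy = 5979.4, Σx² = 1223.15, Σy² = 29564
Sxx = Σx² − (Σx)²/n = 1223.15 − 1053.375 = 169.775
Sxy = Σxy − (Σx)(Σy)/n = 5979.4 − 5273.5 = 705.9
Syy = Σy² − (Σy)²/n = 29564 − 26400.666667 = 3163.333333
r = Sxy/√(Sxx·Syy) = 705.9/√(537054.916667) = 705.9/732.840308 = 0.963239

0.963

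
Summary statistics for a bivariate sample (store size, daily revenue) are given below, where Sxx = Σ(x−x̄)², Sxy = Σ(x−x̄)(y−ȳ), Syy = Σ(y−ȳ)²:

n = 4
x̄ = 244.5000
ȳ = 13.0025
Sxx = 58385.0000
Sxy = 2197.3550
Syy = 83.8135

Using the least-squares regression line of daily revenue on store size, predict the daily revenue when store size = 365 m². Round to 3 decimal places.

17.538

b = Sxy/Sxx = 2197.355/58385 = 0.037636
a = ȳ − b·x̄ = 13.0025 − 0.037636·244.5 = 3.800594
ŷ(365) = a + b·365 = 3.800594 + 0.037636·365 = 17.537591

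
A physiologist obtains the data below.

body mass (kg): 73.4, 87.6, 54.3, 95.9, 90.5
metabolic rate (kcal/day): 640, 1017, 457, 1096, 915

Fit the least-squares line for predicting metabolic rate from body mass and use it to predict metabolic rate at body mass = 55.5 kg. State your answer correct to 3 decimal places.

n = 5, Σx = 401.7, Σy = 4125, Σxy = 348794.2, Σx² = 33396.87
Sxx = Σx² − (Σx)²/n = 33396.87 − 32272.578 = 1124.292
Sxy = Σxy − (Σx)(Σy)/n = 348794.2 − 331402.5 = 17391.7
b = Sxy/Sxx = 17391.7/1124.292 = 15.469024
a = ȳ − b·x̄ = 825 − 15.469024·80.34 = -417.781393
ŷ(55.5) = a + b·55.5 = -417.781393 + 15.469024·55.5 = 440.749442

440.749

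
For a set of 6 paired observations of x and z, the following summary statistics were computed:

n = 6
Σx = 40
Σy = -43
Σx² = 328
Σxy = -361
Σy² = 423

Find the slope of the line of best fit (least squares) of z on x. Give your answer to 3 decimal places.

Sxx = Σx² − (Σx)²/n = 328 − 266.666667 = 61.333333
Sxy = Σxy − (Σx)(Σy)/n = -361 − (-286.666667) = -74.333333
b = Sxy/Sxx = -74.333333/61.333333 = -1.211957

-1.212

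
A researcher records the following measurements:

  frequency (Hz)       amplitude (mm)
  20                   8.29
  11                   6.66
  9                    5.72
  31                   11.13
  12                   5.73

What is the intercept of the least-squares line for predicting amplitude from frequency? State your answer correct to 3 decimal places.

n = 5, Σx = 83, Σy = 37.53, Σxy = 704.33, Σx² = 1707
Sxx = Σx² − (Σx)²/n = 1707 − 1377.8 = 329.2
Sxy = Σxy − (Σx)(Σy)/n = 704.33 − 622.998 = 81.332
b = Sxy/Sxx = 81.332/329.2 = 0.247060
a = ȳ − b·x̄ = 7.506 − 0.247060·16.6 = 3.404812

3.405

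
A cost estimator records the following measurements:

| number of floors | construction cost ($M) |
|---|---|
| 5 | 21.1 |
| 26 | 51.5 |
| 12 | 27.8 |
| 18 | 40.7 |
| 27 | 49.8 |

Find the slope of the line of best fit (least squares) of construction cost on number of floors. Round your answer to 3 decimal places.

1.419

n = 5, Σx = 88, Σy = 190.9, Σxy = 3855.3, Σx² = 1898
Sxx = Σx² − (Σx)²/n = 1898 − 1548.8 = 349.2
Sxy = Σxy − (Σx)(Σy)/n = 3855.3 − 3359.84 = 495.46
b = Sxy/Sxx = 495.46/349.2 = 1.418843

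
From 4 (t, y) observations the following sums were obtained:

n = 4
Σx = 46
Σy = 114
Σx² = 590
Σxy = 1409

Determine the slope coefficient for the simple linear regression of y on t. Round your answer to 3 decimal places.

Sxx = Σx² − (Σx)²/n = 590 − 529 = 61
Sxy = Σxy − (Σx)(Σy)/n = 1409 − 1311 = 98
b = Sxy/Sxx = 98/61 = 1.606557

1.607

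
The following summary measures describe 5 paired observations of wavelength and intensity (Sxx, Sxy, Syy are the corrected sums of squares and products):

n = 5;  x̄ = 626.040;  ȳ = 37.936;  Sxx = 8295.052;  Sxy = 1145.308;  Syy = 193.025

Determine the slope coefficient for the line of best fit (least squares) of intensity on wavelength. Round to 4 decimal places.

b = Sxy/Sxx = 1145.308/8295.052 = 0.138071

0.1381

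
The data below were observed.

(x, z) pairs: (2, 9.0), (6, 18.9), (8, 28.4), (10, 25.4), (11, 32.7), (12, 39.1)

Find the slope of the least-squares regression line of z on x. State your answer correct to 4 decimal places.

n = 6, Σx = 49, Σy = 153.5, Σxy = 1441.5, Σx² = 469
Sxx = Σx² − (Σx)²/n = 469 − 400.166667 = 68.833333
Sxy = Σxy − (Σx)(Σy)/n = 1441.5 − 1253.583333 = 187.916667
b = Sxy/Sxx = 187.916667/68.833333 = 2.730024

2.7300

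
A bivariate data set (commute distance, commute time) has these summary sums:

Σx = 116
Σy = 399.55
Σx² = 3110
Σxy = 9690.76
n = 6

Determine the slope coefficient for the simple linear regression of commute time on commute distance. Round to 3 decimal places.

Sxx = Σx² − (Σx)²/n = 3110 − 2242.666667 = 867.333333
Sxy = Σxy − (Σx)(Σy)/n = 9690.76 − 7724.633333 = 1966.126667
b = Sxy/Sxx = 1966.126667/867.333333 = 2.266864

2.267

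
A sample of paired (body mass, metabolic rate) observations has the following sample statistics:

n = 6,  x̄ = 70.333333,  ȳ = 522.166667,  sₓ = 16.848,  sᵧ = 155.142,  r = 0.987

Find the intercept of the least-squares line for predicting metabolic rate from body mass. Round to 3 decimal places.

-117.067

b = r · sᵧ/sₓ = 0.987 · 155.142/16.848 = 9.088625
a = ȳ − b·x̄ = 522.166667 − 9.088625·70.333333 = -117.066622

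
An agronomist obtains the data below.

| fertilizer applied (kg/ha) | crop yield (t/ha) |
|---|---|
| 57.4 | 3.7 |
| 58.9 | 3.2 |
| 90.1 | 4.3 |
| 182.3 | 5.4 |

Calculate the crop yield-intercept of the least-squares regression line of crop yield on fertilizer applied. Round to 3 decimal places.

2.651

n = 4, Σx = 388.7, Σy = 16.6, Σxy = 1772.71, Σx² = 48115.27
Sxx = Σx² − (Σx)²/n = 48115.27 − 37771.9225 = 10343.3475
Sxy = Σxy − (Σx)(Σy)/n = 1772.71 − 1613.105 = 159.605
b = Sxy/Sxx = 159.605/10343.3475 = 0.015431
a = ȳ − b·x̄ = 4.15 − 0.015431·97.175 = 2.650523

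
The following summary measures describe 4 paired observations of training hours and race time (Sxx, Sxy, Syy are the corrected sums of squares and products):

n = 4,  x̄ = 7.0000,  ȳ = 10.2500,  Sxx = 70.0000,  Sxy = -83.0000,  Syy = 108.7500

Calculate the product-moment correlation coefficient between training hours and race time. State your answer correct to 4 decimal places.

r = Sxy/√(Sxx·Syy) = -83/√(7612.5) = -83/87.249642 = -0.951293

-0.9513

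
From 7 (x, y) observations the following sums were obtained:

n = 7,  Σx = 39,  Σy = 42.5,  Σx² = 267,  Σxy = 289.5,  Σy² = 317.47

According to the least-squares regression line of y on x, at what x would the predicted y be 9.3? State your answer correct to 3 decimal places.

Sxx = Σx² − (Σx)²/n = 267 − 217.285714 = 49.714286
Sxy = Σxy − (Σx)(Σy)/n = 289.5 − 236.785714 = 52.714286
b = Sxy/Sxx = 52.714286/49.714286 = 1.060345
a = ȳ − b·x̄ = 6.071429 − 1.060345·5.571429 = 0.163793
Set a + b·x = 9.3: x = (9.3 − 0.163793) / 1.060345 = 8.616260

8.616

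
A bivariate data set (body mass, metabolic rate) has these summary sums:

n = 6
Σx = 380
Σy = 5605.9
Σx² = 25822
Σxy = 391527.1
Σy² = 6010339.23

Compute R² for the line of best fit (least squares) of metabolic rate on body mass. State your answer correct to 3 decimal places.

Sxx = Σx² − (Σx)²/n = 25822 − 24066.666667 = 1755.333333
Sxy = Σxy − (Σx)(Σy)/n = 391527.1 − 355040.333333 = 36486.766667
Syy = Σy² − (Σy)²/n = 6010339.23 − 5237685.801667 = 772653.428333
R² = Sxy²/(Sxx·Syy) = (36486.766667)²/(1755.333333·772653.428333) = 0.981582

0.982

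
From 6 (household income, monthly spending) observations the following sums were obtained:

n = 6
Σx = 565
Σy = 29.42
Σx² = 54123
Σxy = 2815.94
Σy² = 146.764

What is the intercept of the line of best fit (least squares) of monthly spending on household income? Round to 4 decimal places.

0.2345

Sxx = Σx² − (Σx)²/n = 54123 − 53204.166667 = 918.833333
Sxy = Σxy − (Σx)(Σy)/n = 2815.94 − 2770.383333 = 45.556667
b = Sxy/Sxx = 45.556667/918.833333 = 0.049581
a = ȳ − b·x̄ = 4.903333 − 0.049581·94.166667 = 0.234457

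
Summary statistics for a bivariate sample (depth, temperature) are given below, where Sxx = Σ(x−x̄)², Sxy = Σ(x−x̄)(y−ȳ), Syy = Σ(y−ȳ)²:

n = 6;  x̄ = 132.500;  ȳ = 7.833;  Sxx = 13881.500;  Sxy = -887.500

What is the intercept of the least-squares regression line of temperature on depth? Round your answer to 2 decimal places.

b = Sxy/Sxx = -887.5/13881.5 = -0.063934
a = ȳ − b·x̄ = 7.833 − (-0.063934)·132.5 = 16.304257

16.30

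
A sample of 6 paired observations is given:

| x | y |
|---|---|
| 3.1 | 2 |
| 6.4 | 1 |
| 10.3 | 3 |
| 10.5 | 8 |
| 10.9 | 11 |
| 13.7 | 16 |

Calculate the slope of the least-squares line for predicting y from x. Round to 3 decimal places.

n = 6, Σx = 54.9, Σy = 41, Σxy = 466.6, Σx² = 573.41
Sxx = Σx² − (Σx)²/n = 573.41 − 502.335 = 71.075
Sxy = Σxy − (Σx)(Σy)/n = 466.6 − 375.15 = 91.45
b = Sxy/Sxx = 91.45/71.075 = 1.286669

1.287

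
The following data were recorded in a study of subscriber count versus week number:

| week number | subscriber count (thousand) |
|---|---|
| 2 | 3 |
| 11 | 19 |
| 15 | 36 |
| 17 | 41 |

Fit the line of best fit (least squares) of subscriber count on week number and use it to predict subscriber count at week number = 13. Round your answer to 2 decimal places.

n = 4, Σx = 45, Σy = 99, Σxy = 1452, Σx² = 639
Sxx = Σx² − (Σx)²/n = 639 − 506.25 = 132.75
Sxy = Σxy − (Σx)(Σy)/n = 1452 − 1113.75 = 338.25
b = Sxy/Sxx = 338.25/132.75 = 2.548023
a = ȳ − b·x̄ = 24.75 − 2.548023·11.25 = -3.915254
ŷ(13) = a + b·13 = -3.915254 + 2.548023·13 = 29.209040

29.21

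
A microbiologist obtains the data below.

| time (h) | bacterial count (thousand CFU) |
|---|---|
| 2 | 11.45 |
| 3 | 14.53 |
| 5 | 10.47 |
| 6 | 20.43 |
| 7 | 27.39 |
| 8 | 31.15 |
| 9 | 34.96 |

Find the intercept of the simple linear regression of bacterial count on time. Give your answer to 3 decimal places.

1.530

n = 7, Σx = 40, Σy = 150.38, Σxy = 996.99, Σx² = 268
Sxx = Σx² − (Σx)²/n = 268 − 228.571429 = 39.428571
Sxy = Σxy − (Σx)(Σy)/n = 996.99 − 859.314286 = 137.675714
b = Sxy/Sxx = 137.675714/39.428571 = 3.491775
a = ȳ − b·x̄ = 21.482857 − 3.491775·5.714286 = 1.529855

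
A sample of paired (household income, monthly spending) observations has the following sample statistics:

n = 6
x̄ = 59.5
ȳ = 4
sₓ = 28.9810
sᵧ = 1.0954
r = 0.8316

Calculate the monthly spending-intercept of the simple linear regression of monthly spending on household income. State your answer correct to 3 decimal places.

2.130

b = r · sᵧ/sₓ = 0.8316 · 1.0954/28.981 = 0.031432
a = ȳ − b·x̄ = 4 − 0.031432·59.5 = 2.129788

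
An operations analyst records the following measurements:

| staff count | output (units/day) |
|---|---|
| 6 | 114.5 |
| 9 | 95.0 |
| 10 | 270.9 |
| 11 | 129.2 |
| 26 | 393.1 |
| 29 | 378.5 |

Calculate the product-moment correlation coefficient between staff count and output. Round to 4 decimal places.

0.8956

n = 6, Σx = 91, Σy = 1381.2, Σxy = 26869.3, Σx² = 1855, Σy² = 410004.56
Sxx = Σx² − (Σx)²/n = 1855 − 1380.166667 = 474.833333
Sxy = Σxy − (Σx)(Σy)/n = 26869.3 − 20948.2 = 5921.1
Syy = Σy² − (Σy)²/n = 410004.56 − 317952.24 = 92052.32
r = Sxy/√(Sxx·Syy) = 5921.1/√(43709509.946667) = 5921.1/6611.316809 = 0.895601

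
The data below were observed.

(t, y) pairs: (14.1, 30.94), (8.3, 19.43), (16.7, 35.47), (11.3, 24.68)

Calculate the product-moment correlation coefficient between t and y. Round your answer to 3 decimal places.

0.999

n = 4, Σx = 50.4, Σy = 110.52, Σxy = 1468.756, Σx² = 674.28, Σy² = 3202.0318
Sxx = Σx² − (Σx)²/n = 674.28 − 635.04 = 39.24
Sxy = Σxy − (Σx)(Σy)/n = 1468.756 − 1392.552 = 76.204
Syy = Σy² − (Σy)²/n = 3202.0318 − 3053.6676 = 148.3642
r = Sxy/√(Sxx·Syy) = 76.204/√(5821.811208) = 76.204/76.300794 = 0.998731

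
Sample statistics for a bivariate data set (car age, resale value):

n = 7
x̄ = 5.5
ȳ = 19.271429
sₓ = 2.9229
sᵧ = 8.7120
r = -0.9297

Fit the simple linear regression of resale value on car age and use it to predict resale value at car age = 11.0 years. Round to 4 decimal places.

4.0306

b = r · sᵧ/sₓ = -0.9297 · 8.712/2.9229 = -2.771065
a = ȳ − b·x̄ = 19.271429 − (-2.771065)·5.5 = 34.512287
ŷ(11.0) = a + b·11.0 = 34.512287 + (-2.771065)·11 = 4.030571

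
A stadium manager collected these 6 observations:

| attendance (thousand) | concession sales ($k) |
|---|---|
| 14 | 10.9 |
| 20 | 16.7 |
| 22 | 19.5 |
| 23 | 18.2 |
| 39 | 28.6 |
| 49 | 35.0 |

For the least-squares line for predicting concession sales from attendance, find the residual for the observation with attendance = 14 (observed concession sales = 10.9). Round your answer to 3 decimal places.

-1.544

n = 6, Σx = 167, Σy = 128.9, Σxy = 4164.6, Σx² = 5531
Sxx = Σx² − (Σx)²/n = 5531 − 4648.166667 = 882.833333
Sxy = Σxy − (Σx)(Σy)/n = 4164.6 − 3587.716667 = 576.883333
b = Sxy/Sxx = 576.883333/882.833333 = 0.653445
a = ȳ − b·x̄ = 21.483333 − 0.653445·27.833333 = 3.295771
ŷ(14) = 3.295771 + 0.653445·14 = 12.444006
residual = y − ŷ = 10.9 − 12.444006 = -1.544006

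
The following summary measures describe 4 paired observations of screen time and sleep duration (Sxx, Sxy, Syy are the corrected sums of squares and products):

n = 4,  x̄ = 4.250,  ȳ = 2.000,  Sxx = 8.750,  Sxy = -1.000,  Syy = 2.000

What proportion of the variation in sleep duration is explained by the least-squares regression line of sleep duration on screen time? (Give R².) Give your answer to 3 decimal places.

R² = Sxy²/(Sxx·Syy) = (-1)²/(8.75·2) = 0.057143

0.057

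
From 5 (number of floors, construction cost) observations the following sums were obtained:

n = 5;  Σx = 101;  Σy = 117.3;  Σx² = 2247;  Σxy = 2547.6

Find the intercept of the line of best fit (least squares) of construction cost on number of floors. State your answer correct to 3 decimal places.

Sxx = Σx² − (Σx)²/n = 2247 − 2040.2 = 206.8
Sxy = Σxy − (Σx)(Σy)/n = 2547.6 − 2369.46 = 178.14
b = Sxy/Sxx = 178.14/206.8 = 0.861412
a = ȳ − b·x̄ = 23.46 − 0.861412·20.2 = 6.059478

6.059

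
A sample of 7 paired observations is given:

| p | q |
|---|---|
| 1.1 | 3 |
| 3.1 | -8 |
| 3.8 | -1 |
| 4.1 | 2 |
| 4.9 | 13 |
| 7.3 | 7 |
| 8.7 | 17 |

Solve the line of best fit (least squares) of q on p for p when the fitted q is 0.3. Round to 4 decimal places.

2.7781

n = 7, Σx = 33, Σy = 33, Σxy = 245.6, Σx² = 195.06
Sxx = Σx² − (Σx)²/n = 195.06 − 155.571429 = 39.488571
Sxy = Σxy − (Σx)(Σy)/n = 245.6 − 155.571429 = 90.028571
b = Sxy/Sxx = 90.028571/39.488571 = 2.279864
a = ȳ − b·x̄ = 4.714286 − 2.279864·4.714286 = -6.033644
Set a + b·x = 0.3: x = (0.3 − (-6.033644)) / 2.279864 = 2.778080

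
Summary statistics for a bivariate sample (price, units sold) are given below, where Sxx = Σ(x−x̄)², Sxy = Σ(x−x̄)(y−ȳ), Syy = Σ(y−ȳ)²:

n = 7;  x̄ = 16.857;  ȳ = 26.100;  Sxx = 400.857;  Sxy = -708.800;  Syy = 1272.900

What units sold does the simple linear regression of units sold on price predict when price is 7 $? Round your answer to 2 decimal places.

43.53

b = Sxy/Sxx = -708.8/400.857 = -1.768212
a = ȳ − b·x̄ = 26.1 − (-1.768212)·16.857 = 55.906743
ŷ(7) = a + b·7 = 55.906743 + (-1.768212)·7 = 43.529262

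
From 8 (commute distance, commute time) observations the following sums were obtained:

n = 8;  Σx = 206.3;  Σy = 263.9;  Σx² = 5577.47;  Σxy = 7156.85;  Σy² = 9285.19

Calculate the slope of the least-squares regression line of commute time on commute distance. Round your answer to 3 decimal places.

1.365

Sxx = Σx² − (Σx)²/n = 5577.47 − 5319.96125 = 257.50875
Sxy = Σxy − (Σx)(Σy)/n = 7156.85 − 6805.32125 = 351.52875
b = Sxy/Sxx = 351.52875/257.50875 = 1.365114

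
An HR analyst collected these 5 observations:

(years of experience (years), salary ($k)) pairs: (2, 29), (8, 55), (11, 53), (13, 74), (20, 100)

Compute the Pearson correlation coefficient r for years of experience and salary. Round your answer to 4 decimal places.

n = 5, Σx = 54, Σy = 311, Σxy = 4043, Σx² = 758, Σy² = 22151
Sxx = Σx² − (Σx)²/n = 758 − 583.2 = 174.8
Sxy = Σxy − (Σx)(Σy)/n = 4043 − 3358.8 = 684.2
Syy = Σy² − (Σy)²/n = 22151 − 19344.2 = 2806.8
r = Sxy/√(Sxx·Syy) = 684.2/√(490628.64) = 684.2/700.448885 = 0.976802

0.9768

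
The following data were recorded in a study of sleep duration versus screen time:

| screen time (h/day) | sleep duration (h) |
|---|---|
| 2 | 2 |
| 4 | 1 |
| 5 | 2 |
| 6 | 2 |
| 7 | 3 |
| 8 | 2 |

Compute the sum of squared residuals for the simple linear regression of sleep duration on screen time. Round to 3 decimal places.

1.614

n = 6, Σx = 32, Σy = 12, Σxy = 67, Σx² = 194, Σy² = 26
Sxx = Σx² − (Σx)²/n = 194 − 170.666667 = 23.333333
Sxy = Σxy − (Σx)(Σy)/n = 67 − 64 = 3
Syy = Σy² − (Σy)²/n = 26 − 24 = 2
b = Sxy/Sxx = 3/23.333333 = 0.128571
SSE = Syy − b·Sxy = 2 − 0.128571·3 = 1.614286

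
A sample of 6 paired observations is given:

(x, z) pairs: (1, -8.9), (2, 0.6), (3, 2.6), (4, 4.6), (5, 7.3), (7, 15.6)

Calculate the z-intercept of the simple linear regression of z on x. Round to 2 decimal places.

n = 6, Σx = 22, Σy = 21.8, Σxy = 164.2, Σx² = 104
Sxx = Σx² − (Σx)²/n = 104 − 80.666667 = 23.333333
Sxy = Σxy − (Σx)(Σy)/n = 164.2 − 79.933333 = 84.266667
b = Sxy/Sxx = 84.266667/23.333333 = 3.611429
a = ȳ − b·x̄ = 3.633333 − 3.611429·3.666667 = -9.608571

-9.61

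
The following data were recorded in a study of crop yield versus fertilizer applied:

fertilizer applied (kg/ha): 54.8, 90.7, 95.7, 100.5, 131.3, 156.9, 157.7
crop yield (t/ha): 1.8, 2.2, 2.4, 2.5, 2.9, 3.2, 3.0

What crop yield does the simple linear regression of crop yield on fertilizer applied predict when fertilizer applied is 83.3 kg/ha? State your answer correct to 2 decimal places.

n = 7, Σx = 787.6, Σy = 18, Σxy = 2135.06, Σx² = 97214.86
Sxx = Σx² − (Σx)²/n = 97214.86 − 88616.251429 = 8598.608571
Sxy = Σxy − (Σx)(Σy)/n = 2135.06 − 2025.257143 = 109.802857
b = Sxy/Sxx = 109.802857/8598.608571 = 0.012770
a = ȳ − b·x̄ = 2.571429 − 0.012770·112.514286 = 1.134639
ŷ(83.3) = a + b·83.3 = 1.134639 + 0.012770·83.3 = 2.198367

2.20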